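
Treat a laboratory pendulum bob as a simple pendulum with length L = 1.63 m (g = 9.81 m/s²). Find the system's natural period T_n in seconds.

For a simple pendulum ω_n = √(g/L) = √(9.81/1.63) = √6.018 = 2.453 rad/s.
T_n = 2π/ω_n = 6.283/2.453 = 2.561 s.

2.56 s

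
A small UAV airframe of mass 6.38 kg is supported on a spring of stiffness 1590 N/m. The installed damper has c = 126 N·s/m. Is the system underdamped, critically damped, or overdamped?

c_c = 2√(k·m) = 201.4 N·s/m; ζ = c/c_c = 126/201.4 = 0.626.
Since ζ < 1 the system is underdamped.

underdamped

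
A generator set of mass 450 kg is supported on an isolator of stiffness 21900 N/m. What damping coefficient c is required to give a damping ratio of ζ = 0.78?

4900 N·s/m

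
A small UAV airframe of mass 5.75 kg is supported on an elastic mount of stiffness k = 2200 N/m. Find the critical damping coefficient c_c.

c_c = 2√(k·m) = 2√(2200 × 5.75) = 2 × 112.5 = 224.9 N·s/m.

225 N·s/m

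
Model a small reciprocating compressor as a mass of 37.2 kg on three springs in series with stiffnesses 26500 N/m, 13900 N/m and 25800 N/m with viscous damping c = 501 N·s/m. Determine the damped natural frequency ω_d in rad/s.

Series springs: 1/k_eq = 1/26500 + 1/13900 + 1/25800 = 0.0001484, so k_eq = 6737 N/m.
ω_n = √(k_eq/m) = √(6737/37.2) = 13.46 rad/s.
Critical damping c_c = 2√(k_eq·m) = 2√(6737 × 37.2) = 1001 N·s/m, so ζ = c/c_c = 501/1001 = 0.5004.
ω_d = ω_n√(1 − ζ²) = 13.46 × √(1 − 0.250) = 11.65 rad/s.

11.7 rad/s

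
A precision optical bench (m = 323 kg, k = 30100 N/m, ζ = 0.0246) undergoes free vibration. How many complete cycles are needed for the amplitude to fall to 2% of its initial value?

Logarithmic decrement δ = 2πζ/√(1 − ζ²) = 2π × 0.02460/√(1 − 0.000605) = 0.1546.
x_n/x₀ = e^(−nδ) ≤ 0.02; take ln: n ≥ ln(1/0.02)/δ = 3.912/0.1546 = 25.30.
So 26 complete cycles are required.

26 cycles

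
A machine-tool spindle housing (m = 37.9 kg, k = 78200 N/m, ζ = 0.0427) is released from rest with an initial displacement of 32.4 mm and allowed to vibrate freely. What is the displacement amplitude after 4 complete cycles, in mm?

11.1 mm

Logarithmic decrement δ = 2πζ/√(1 − ζ²) = 2π × 0.04270/√(1 − 0.00182) = 0.2685.
After n cycles, x_n/x₀ = e^(−nδ), so x_4 = 32.4 × e^(−4 × 0.2685) = 32.4 × 0.3416 = 11.07 mm.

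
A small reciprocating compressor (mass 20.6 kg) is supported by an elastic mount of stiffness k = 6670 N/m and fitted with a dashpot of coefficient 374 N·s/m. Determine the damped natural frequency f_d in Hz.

2.47 Hz

ω_n = √(k/m) = √(6670/20.6) = 17.99 rad/s.
Critical damping c_c = 2√(k·m) = 2√(6670 × 20.6) = 741.4 N·s/m, so ζ = c/c_c = 374/741.4 = 0.5045.
ω_d = ω_n√(1 − ζ²) = 17.99 × √(1 − 0.255) = 15.54 rad/s.
f_d = ω_d/(2π) = 2.473 Hz.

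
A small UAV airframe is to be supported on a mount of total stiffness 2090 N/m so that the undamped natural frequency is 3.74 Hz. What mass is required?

3.78 kg

ω_n = 2πf_n = 2π × 3.74 = 23.50 rad/s.
m = k/ω_n² = 2090/23.50² = 2090/552.2 = 3.785 kg.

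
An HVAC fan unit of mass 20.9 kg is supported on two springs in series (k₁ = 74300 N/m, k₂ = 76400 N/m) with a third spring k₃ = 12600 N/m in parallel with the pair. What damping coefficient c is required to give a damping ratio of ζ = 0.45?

922 N·s/m

Series pair: k_s = k₁k₂/(k₁+k₂) = (74300)(76400)/(74300 + 76400) = 37670 N/m. In parallel with k₃: k_eq = 37670 + 12600 = 50270 N/m.
c_c = 2√(k_eq·m) = 2√(50270 × 20.9) = 2050 N·s/m.
c = ζ·c_c = 0.45 × 2050 = 922.5 N·s/m.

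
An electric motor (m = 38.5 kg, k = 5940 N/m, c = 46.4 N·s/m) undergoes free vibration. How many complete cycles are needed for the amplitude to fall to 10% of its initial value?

8 cycles

ζ = c/(2√(km)) = 46.4/(2√(5940 × 38.5)) = 46.4/956.4 = 0.04851.
Logarithmic decrement δ = 2πζ/√(1 − ζ²) = 2π × 0.04851/√(1 − 0.00235) = 0.3052.
x_n/x₀ = e^(−nδ) ≤ 0.1; take ln: n ≥ ln(1/0.1)/δ = 2.303/0.3052 = 7.545.
So 8 complete cycles are required.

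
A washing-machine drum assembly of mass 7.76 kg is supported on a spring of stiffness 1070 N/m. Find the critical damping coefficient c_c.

182 N·s/m

c_c = 2√(k·m) = 2√(1070 × 7.76) = 2 × 91.12 = 182.2 N·s/m.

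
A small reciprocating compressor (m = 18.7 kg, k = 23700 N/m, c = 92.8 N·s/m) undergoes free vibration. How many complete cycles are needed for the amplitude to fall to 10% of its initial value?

6 cycles

ζ = c/(2√(km)) = 92.8/(2√(23700 × 18.7)) = 92.8/1331 = 0.06970.
Logarithmic decrement δ = 2πζ/√(1 − ζ²) = 2π × 0.06970/√(1 − 0.00486) = 0.4390.
x_n/x₀ = e^(−nδ) ≤ 0.1; take ln: n ≥ ln(1/0.1)/δ = 2.303/0.4390 = 5.245.
So 6 complete cycles are required.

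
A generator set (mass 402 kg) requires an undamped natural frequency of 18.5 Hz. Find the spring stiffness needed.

5430000 N/m

ω_n = 2πf_n = 2π × 18.5 = 116.2 rad/s.
k = m·ω_n² = 402 × 116.2² = 402 × 13510 = 5432000 N/m.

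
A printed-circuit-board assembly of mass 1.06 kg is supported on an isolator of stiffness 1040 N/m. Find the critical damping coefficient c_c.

c_c = 2√(k·m) = 2√(1040 × 1.06) = 2 × 33.20 = 66.40 N·s/m.

66.4 N·s/m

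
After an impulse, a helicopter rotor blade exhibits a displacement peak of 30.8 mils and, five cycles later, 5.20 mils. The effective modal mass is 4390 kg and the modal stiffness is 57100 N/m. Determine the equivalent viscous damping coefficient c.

1790 N·s/m

Logarithmic decrement δ = (1/n)·ln(x₀/x_n) = (1/5)·ln(30.8/5.20) = (1/5)·ln(5.923) = 0.3558.
ζ = δ/√(4π² + δ²) = 0.3558/√(39.48 + 0.127) = 0.3558/6.293 = 0.05653.
c = ζ · 2√(km) = 0.05653 × 2√(57100 × 4390) = 0.05653 × 31670 = 1790 N·s/m.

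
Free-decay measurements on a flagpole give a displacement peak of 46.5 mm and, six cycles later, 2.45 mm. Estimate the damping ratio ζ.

Logarithmic decrement δ = (1/n)·ln(x₀/x_n) = (1/6)·ln(46.5/2.45) = (1/6)·ln(18.98) = 0.4906.
ζ = δ/√(4π² + δ²) = 0.4906/√(39.48 + 0.241) = 0.4906/6.302 = 0.07784.

0.0778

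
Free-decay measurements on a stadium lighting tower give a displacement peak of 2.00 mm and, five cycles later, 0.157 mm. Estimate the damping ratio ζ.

Logarithmic decrement δ = (1/n)·ln(x₀/x_n) = (1/5)·ln(2.00/0.157) = (1/5)·ln(12.74) = 0.5089.
ζ = δ/√(4π² + δ²) = 0.5089/√(39.48 + 0.259) = 0.5089/6.304 = 0.08073.

0.0807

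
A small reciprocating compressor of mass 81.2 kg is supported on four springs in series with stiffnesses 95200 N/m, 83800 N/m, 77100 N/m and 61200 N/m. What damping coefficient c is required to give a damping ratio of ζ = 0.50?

Series springs: 1/k_eq = 1/95200 + 1/83800 + 1/77100 + 1/61200 = 5.175×10^-5, so k_eq = 19320 N/m.
c_c = 2√(k_eq·m) = 2√(19320 × 81.2) = 2505 N·s/m.
c = ζ·c_c = 0.50 × 2505 = 1253 N·s/m.

1250 N·s/m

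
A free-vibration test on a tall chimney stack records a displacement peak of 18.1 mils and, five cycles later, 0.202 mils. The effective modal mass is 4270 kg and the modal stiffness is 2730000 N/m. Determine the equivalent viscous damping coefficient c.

30600 N·s/m

Logarithmic decrement δ = (1/n)·ln(x₀/x_n) = (1/5)·ln(18.1/0.202) = (1/5)·ln(89.60) = 0.8991.
ζ = δ/√(4π² + δ²) = 0.8991/√(39.48 + 0.808) = 0.8991/6.347 = 0.1417.
c = ζ · 2√(km) = 0.1417 × 2√(2730000 × 4270) = 0.1417 × 215900 = 30590 N·s/m.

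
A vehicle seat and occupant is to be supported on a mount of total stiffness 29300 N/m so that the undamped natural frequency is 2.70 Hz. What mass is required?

ω_n = 2πf_n = 2π × 2.70 = 16.96 rad/s.
m = k/ω_n² = 29300/16.96² = 29300/287.8 = 101.8 kg.

102 kg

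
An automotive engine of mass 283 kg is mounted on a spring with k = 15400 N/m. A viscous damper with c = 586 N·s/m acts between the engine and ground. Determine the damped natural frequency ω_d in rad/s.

7.30 rad/s

ω_n = √(k/m) = √(15400/283) = 7.377 rad/s.
Critical damping c_c = 2√(k·m) = 2√(15400 × 283) = 4175 N·s/m, so ζ = c/c_c = 586/4175 = 0.1404.
ω_d = ω_n√(1 − ζ²) = 7.377 × √(1 − 0.0197) = 7.304 rad/s.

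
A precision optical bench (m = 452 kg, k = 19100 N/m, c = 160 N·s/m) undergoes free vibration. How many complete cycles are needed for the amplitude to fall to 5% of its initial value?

18 cycles

ζ = c/(2√(km)) = 160/(2√(19100 × 452)) = 160/5876 = 0.02723.
Logarithmic decrement δ = 2πζ/√(1 − ζ²) = 2π × 0.02723/√(1 − 0.000741) = 0.1711.
x_n/x₀ = e^(−nδ) ≤ 0.05; take ln: n ≥ ln(1/0.05)/δ = 2.996/0.1711 = 17.50.
So 18 complete cycles are required.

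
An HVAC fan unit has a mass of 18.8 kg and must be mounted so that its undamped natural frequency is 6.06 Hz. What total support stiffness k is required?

ω_n = 2πf_n = 2π × 6.06 = 38.08 rad/s.
k = m·ω_n² = 18.8 × 38.08² = 18.8 × 1450 = 27260 N/m.

27300 N/m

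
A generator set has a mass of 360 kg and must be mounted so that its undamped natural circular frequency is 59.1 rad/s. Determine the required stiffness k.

1260000 N/m

k = m·ω_n² = 360 × 59.10² = 360 × 3493 = 1257000 N/m.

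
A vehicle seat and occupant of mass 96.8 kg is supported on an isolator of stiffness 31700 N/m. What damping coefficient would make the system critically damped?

c_c = 2√(k·m) = 2√(31700 × 96.8) = 2 × 1752 = 3503 N·s/m.

3500 N·s/m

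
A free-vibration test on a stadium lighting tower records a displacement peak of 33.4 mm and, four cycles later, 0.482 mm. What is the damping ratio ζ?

Logarithmic decrement δ = (1/n)·ln(x₀/x_n) = (1/4)·ln(33.4/0.482) = (1/4)·ln(69.29) = 1.060.
ζ = δ/√(4π² + δ²) = 1.060/√(39.48 + 1.12) = 1.060/6.372 = 0.1663.

0.166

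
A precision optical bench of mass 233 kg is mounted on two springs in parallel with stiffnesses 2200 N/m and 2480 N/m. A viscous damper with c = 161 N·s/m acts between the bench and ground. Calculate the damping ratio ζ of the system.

0.0771

Parallel springs add: k_eq = 2200 + 2480 = 4680 N/m.
ω_n = √(k_eq/m) = √(4680/233) = 4.482 rad/s.
Critical damping c_c = 2√(k_eq·m) = 2√(4680 × 233) = 2088 N·s/m, so ζ = c/c_c = 161/2088 = 0.07709.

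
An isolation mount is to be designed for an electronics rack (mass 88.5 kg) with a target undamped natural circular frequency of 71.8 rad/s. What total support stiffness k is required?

k = m·ω_n² = 88.5 × 71.80² = 88.5 × 5155 = 456200 N/m.

456000 N/m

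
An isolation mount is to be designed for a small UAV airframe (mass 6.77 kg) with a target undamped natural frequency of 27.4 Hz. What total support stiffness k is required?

ω_n = 2πf_n = 2π × 27.4 = 172.2 rad/s.
k = m·ω_n² = 6.77 × 172.2² = 6.77 × 29640 = 200700 N/m.

201000 N/m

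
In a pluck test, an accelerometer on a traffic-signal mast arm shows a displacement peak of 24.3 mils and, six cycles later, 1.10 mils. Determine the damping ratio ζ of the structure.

0.0818

Logarithmic decrement δ = (1/n)·ln(x₀/x_n) = (1/6)·ln(24.3/1.10) = (1/6)·ln(22.09) = 0.5159.
ζ = δ/√(4π² + δ²) = 0.5159/√(39.48 + 0.266) = 0.5159/6.304 = 0.08183.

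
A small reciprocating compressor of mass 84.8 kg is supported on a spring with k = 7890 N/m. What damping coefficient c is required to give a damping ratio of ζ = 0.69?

c_c = 2√(k·m) = 2√(7890 × 84.8) = 1636 N·s/m.
c = ζ·c_c = 0.69 × 1636 = 1129 N·s/m.

1130 N·s/m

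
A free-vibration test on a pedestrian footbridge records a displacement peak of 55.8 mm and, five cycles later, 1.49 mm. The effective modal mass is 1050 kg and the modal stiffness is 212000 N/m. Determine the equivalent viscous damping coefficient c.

Logarithmic decrement δ = (1/n)·ln(x₀/x_n) = (1/5)·ln(55.8/1.49) = (1/5)·ln(37.45) = 0.7246.
ζ = δ/√(4π² + δ²) = 0.7246/√(39.48 + 0.525) = 0.7246/6.325 = 0.1146.
c = ζ · 2√(km) = 0.1146 × 2√(212000 × 1050) = 0.1146 × 29840 = 3419 N·s/m.

3420 N·s/m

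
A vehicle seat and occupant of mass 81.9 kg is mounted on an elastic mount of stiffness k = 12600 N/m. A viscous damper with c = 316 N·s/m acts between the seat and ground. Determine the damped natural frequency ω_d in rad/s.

12.3 rad/s

ω_n = √(k/m) = √(12600/81.9) = 12.40 rad/s.
Critical damping c_c = 2√(k·m) = 2√(12600 × 81.9) = 2032 N·s/m, so ζ = c/c_c = 316/2032 = 0.1555.
ω_d = ω_n√(1 − ζ²) = 12.40 × √(1 − 0.0242) = 12.25 rad/s.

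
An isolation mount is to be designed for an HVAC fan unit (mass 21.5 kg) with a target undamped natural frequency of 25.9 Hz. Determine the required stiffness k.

569000 N/m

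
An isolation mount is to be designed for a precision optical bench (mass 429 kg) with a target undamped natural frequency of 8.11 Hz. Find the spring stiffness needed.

1110000 N/m

ω_n = 2πf_n = 2π × 8.11 = 50.96 rad/s.
k = m·ω_n² = 429 × 50.96² = 429 × 2597 = 1114000 N/m.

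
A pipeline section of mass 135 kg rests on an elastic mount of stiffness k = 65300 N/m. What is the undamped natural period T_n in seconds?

0.286 s

ω_n = √(k/m) = √(65300/135) = √483.7 = 21.99 rad/s.
T_n = 2π/ω_n = 6.283/21.99 = 0.2857 s.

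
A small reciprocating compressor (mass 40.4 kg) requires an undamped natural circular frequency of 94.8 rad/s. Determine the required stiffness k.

k = m·ω_n² = 40.4 × 94.80² = 40.4 × 8987 = 363100 N/m.

363000 N/m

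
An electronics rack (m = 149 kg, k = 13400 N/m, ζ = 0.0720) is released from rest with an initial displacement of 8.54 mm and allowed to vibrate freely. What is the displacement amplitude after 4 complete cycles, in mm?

1.39 mm

Logarithmic decrement δ = 2πζ/√(1 − ζ²) = 2π × 0.07200/√(1 − 0.00518) = 0.4536.
After n cycles, x_n/x₀ = e^(−nδ), so x_4 = 8.54 × e^(−4 × 0.4536) = 8.54 × 0.1630 = 1.392 mm.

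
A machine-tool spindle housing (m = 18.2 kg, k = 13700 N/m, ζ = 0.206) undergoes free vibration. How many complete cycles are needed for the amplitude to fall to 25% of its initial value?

Logarithmic decrement δ = 2πζ/√(1 − ζ²) = 2π × 0.2060/√(1 − 0.0424) = 1.323.
x_n/x₀ = e^(−nδ) ≤ 0.25; take ln: n ≥ ln(1/0.25)/δ = 1.386/1.323 = 1.048.
So 2 complete cycles are required.

2 cycles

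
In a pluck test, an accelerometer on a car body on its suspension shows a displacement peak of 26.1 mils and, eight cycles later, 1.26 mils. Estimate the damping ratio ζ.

Logarithmic decrement δ = (1/n)·ln(x₀/x_n) = (1/8)·ln(26.1/1.26) = (1/8)·ln(20.71) = 0.3789.
ζ = δ/√(4π² + δ²) = 0.3789/√(39.48 + 0.144) = 0.3789/6.295 = 0.06019.

0.0602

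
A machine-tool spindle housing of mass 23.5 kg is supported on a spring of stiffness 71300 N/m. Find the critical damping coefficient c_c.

2590 N·s/m

c_c = 2√(k·m) = 2√(71300 × 23.5) = 2 × 1294 = 2589 N·s/m.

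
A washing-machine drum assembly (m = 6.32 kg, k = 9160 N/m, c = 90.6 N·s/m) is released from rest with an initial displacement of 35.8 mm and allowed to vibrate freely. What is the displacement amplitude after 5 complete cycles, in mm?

0.0868 mm

ζ = c/(2√(km)) = 90.6/(2√(9160 × 6.32)) = 90.6/481.2 = 0.1883.
Logarithmic decrement δ = 2πζ/√(1 − ζ²) = 2π × 0.1883/√(1 − 0.0354) = 1.205.
After n cycles, x_n/x₀ = e^(−nδ), so x_5 = 35.8 × e^(−5 × 1.205) = 35.8 × 0.002424 = 0.08676 mm.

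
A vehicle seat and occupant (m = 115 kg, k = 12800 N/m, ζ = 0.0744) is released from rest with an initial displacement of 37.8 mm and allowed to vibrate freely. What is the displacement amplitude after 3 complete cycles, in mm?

Logarithmic decrement δ = 2πζ/√(1 − ζ²) = 2π × 0.07440/√(1 − 0.00554) = 0.4688.
After n cycles, x_n/x₀ = e^(−nδ), so x_3 = 37.8 × e^(−3 × 0.4688) = 37.8 × 0.2450 = 9.263 mm.

9.26 mm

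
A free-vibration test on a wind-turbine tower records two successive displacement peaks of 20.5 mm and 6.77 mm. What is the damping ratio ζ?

0.174

Logarithmic decrement δ = (1/n)·ln(x₀/x_n) = (1/1)·ln(20.5/6.77) = (1/1)·ln(3.028) = 1.108.
ζ = δ/√(4π² + δ²) = 1.108/√(39.48 + 1.23) = 1.108/6.380 = 0.1737.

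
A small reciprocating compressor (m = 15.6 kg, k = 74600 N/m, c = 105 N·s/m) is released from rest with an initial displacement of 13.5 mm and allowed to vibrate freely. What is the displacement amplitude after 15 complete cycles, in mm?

0.137 mm

ζ = c/(2√(km)) = 105/(2√(74600 × 15.6)) = 105/2158 = 0.04867.
Logarithmic decrement δ = 2πζ/√(1 − ζ²) = 2π × 0.04867/√(1 − 0.00237) = 0.3061.
After n cycles, x_n/x₀ = e^(−nδ), so x_15 = 13.5 × e^(−15 × 0.3061) = 13.5 × 0.01013 = 0.1368 mm.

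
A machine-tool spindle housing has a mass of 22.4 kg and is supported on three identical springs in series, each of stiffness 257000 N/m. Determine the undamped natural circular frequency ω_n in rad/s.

Series springs: 1/k_eq = 3/257000, so k_eq = 257000/3 = 85670 N/m.
ω_n = √(k_eq/m) = √(85670/22.4) = √3824 = 61.84 rad/s.

61.8 rad/s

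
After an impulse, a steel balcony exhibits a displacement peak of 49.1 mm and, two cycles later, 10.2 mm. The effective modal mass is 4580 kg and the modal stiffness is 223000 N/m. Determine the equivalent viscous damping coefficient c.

7930 N·s/m

Logarithmic decrement δ = (1/n)·ln(x₀/x_n) = (1/2)·ln(49.1/10.2) = (1/2)·ln(4.814) = 0.7857.
ζ = δ/√(4π² + δ²) = 0.7857/√(39.48 + 0.617) = 0.7857/6.332 = 0.1241.
c = ζ · 2√(km) = 0.1241 × 2√(223000 × 4580) = 0.1241 × 63920 = 7931 N·s/m.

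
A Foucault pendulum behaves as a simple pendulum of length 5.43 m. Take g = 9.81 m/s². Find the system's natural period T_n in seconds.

4.67 s

For a simple pendulum ω_n = √(g/L) = √(9.81/5.43) = √1.807 = 1.344 rad/s.
T_n = 2π/ω_n = 6.283/1.344 = 4.675 s.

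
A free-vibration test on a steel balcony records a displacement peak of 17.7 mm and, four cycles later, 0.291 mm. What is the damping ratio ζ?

0.161

Logarithmic decrement δ = (1/n)·ln(x₀/x_n) = (1/4)·ln(17.7/0.291) = (1/4)·ln(60.82) = 1.027.
ζ = δ/√(4π² + δ²) = 1.027/√(39.48 + 1.05) = 1.027/6.367 = 0.1613.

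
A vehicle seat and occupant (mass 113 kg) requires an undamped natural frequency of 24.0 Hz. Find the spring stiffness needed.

2570000 N/m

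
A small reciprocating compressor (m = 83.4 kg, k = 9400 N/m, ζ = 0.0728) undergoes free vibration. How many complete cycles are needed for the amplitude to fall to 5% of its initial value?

Logarithmic decrement δ = 2πζ/√(1 − ζ²) = 2π × 0.07280/√(1 − 0.00530) = 0.4586.
x_n/x₀ = e^(−nδ) ≤ 0.05; take ln: n ≥ ln(1/0.05)/δ = 2.996/0.4586 = 6.532.
So 7 complete cycles are required.

7 cycles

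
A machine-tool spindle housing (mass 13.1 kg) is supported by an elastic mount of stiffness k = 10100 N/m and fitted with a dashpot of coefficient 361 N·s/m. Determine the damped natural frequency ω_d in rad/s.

24.1 rad/s

ω_n = √(k/m) = √(10100/13.1) = 27.77 rad/s.
Critical damping c_c = 2√(k·m) = 2√(10100 × 13.1) = 727.5 N·s/m, so ζ = c/c_c = 361/727.5 = 0.4962.
ω_d = ω_n√(1 − ζ²) = 27.77 × √(1 − 0.246) = 24.11 rad/s.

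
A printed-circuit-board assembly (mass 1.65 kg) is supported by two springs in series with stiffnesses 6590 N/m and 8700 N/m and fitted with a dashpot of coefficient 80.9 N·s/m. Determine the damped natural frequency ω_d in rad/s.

Series springs: 1/k_eq = 1/6590 + 1/8700 = 0.0002667, so k_eq = 3750 N/m.
ω_n = √(k_eq/m) = √(3750/1.65) = 47.67 rad/s.
Critical damping c_c = 2√(k_eq·m) = 2√(3750 × 1.65) = 157.3 N·s/m, so ζ = c/c_c = 80.9/157.3 = 0.5143.
ω_d = ω_n√(1 − ζ²) = 47.67 × √(1 − 0.264) = 40.88 rad/s.

40.9 rad/s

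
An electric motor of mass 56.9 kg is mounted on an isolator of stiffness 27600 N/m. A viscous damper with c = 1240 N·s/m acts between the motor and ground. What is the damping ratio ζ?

0.495

ω_n = √(k/m) = √(27600/56.9) = 22.02 rad/s.
Critical damping c_c = 2√(k·m) = 2√(27600 × 56.9) = 2506 N·s/m, so ζ = c/c_c = 1240/2506 = 0.4947.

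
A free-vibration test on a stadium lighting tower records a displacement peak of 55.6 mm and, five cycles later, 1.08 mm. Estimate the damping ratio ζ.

Logarithmic decrement δ = (1/n)·ln(x₀/x_n) = (1/5)·ln(55.6/1.08) = (1/5)·ln(51.48) = 0.7882.
ζ = δ/√(4π² + δ²) = 0.7882/√(39.48 + 0.621) = 0.7882/6.332 = 0.1245.

0.124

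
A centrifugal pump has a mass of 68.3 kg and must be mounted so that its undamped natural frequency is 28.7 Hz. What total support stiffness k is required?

2220000 N/m

ω_n = 2πf_n = 2π × 28.7 = 180.3 rad/s.
k = m·ω_n² = 68.3 × 180.3² = 68.3 × 32520 = 2221000 N/m.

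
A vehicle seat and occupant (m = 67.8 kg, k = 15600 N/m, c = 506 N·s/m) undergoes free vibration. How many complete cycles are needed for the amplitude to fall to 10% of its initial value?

ζ = c/(2√(km)) = 506/(2√(15600 × 67.8)) = 506/2057 = 0.2460.
Logarithmic decrement δ = 2πζ/√(1 − ζ²) = 2π × 0.2460/√(1 − 0.0605) = 1.595.
x_n/x₀ = e^(−nδ) ≤ 0.1; take ln: n ≥ ln(1/0.1)/δ = 2.303/1.595 = 1.444.
So 2 complete cycles are required.

2 cycles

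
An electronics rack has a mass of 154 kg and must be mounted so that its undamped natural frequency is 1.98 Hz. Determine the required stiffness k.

23800 N/m

ω_n = 2πf_n = 2π × 1.98 = 12.44 rad/s.
k = m·ω_n² = 154 × 12.44² = 154 × 154.8 = 23830 N/m.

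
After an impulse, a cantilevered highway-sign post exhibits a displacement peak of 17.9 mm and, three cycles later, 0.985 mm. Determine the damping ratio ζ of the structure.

0.152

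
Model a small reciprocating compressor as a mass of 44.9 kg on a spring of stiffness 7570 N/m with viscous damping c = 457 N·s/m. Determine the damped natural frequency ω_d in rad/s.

11.9 rad/s

ω_n = √(k/m) = √(7570/44.9) = 12.98 rad/s.
Critical damping c_c = 2√(k·m) = 2√(7570 × 44.9) = 1166 N·s/m, so ζ = c/c_c = 457/1166 = 0.3919.
ω_d = ω_n√(1 − ζ²) = 12.98 × √(1 − 0.154) = 11.95 rad/s.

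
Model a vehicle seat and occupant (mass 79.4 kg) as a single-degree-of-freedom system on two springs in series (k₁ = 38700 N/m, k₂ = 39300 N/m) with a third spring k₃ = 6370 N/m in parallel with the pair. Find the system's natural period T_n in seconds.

Series pair: k_s = k₁k₂/(k₁+k₂) = (38700)(39300)/(38700 + 39300) = 19500 N/m. In parallel with k₃: k_eq = 19500 + 6370 = 25870 N/m.
ω_n = √(k_eq/m) = √(25870/79.4) = √325.8 = 18.05 rad/s.
T_n = 2π/ω_n = 6.283/18.05 = 0.3481 s.

0.348 s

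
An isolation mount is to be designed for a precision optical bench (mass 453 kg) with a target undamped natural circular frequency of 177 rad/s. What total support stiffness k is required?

14200000 N/m

k = m·ω_n² = 453 × 177.0² = 453 × 31330 = 14190000 N/m.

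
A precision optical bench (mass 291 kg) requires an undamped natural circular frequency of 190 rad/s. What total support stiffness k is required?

10500000 N/m

k = m·ω_n² = 291 × 190.0² = 291 × 36100 = 10510000 N/m.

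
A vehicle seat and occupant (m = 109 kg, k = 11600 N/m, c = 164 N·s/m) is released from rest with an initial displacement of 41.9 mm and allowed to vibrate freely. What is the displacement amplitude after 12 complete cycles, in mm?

ζ = c/(2√(km)) = 164/(2√(11600 × 109)) = 164/2249 = 0.07292.
Logarithmic decrement δ = 2πζ/√(1 − ζ²) = 2π × 0.07292/√(1 − 0.00532) = 0.4594.
After n cycles, x_n/x₀ = e^(−nδ), so x_12 = 41.9 × e^(−12 × 0.4594) = 41.9 × 0.004034 = 0.1690 mm.

0.169 mm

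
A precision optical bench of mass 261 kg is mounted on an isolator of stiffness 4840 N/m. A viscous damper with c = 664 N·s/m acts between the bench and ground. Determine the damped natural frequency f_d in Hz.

ω_n = √(k/m) = √(4840/261) = 4.306 rad/s.
Critical damping c_c = 2√(k·m) = 2√(4840 × 261) = 2248 N·s/m, so ζ = c/c_c = 664/2248 = 0.2954.
ω_d = ω_n√(1 − ζ²) = 4.306 × √(1 − 0.0873) = 4.114 rad/s.
f_d = ω_d/(2π) = 0.6548 Hz.

0.655 Hz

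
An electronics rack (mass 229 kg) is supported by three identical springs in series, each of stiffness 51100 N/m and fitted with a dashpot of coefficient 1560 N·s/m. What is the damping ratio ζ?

0.395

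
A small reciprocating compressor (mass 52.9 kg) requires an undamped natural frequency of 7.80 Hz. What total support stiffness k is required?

127000 N/m

ω_n = 2πf_n = 2π × 7.80 = 49.01 rad/s.
k = m·ω_n² = 52.9 × 49.01² = 52.9 × 2402 = 127100 N/m.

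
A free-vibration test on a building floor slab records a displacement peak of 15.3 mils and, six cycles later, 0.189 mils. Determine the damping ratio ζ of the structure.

0.116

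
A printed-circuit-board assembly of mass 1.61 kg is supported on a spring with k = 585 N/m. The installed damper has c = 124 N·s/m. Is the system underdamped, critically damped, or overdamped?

c_c = 2√(k·m) = 61.38 N·s/m; ζ = c/c_c = 124/61.38 = 2.02.
Since ζ > 1 the system is overdamped.

overdamped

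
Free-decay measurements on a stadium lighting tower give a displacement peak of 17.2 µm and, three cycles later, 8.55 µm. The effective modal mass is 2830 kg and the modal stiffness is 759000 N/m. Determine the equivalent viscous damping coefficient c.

Logarithmic decrement δ = (1/n)·ln(x₀/x_n) = (1/3)·ln(17.2/8.55) = (1/3)·ln(2.012) = 0.2330.
ζ = δ/√(4π² + δ²) = 0.2330/√(39.48 + 0.0543) = 0.2330/6.288 = 0.03706.
c = ζ · 2√(km) = 0.03706 × 2√(759000 × 2830) = 0.03706 × 92690 = 3435 N·s/m.

3430 N·s/m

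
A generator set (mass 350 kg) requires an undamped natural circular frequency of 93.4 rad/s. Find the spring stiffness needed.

3050000 N/m

k = m·ω_n² = 350 × 93.40² = 350 × 8724 = 3053000 N/m.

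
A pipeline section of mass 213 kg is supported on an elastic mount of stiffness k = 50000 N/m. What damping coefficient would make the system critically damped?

6530 N·s/m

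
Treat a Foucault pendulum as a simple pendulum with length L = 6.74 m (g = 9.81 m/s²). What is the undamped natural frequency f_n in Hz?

0.192 Hz

For a simple pendulum ω_n = √(g/L) = √(9.81/6.74) = √1.455 = 1.206 rad/s.
f_n = ω_n/(2π) = 1.206/6.283 = 0.1920 Hz.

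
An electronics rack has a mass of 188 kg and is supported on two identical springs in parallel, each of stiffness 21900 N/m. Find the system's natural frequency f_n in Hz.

2.43 Hz

Parallel springs add: k_eq = 2 × 21900 = 43800 N/m.
ω_n = √(k_eq/m) = √(43800/188) = √233.0 = 15.26 rad/s.
f_n = ω_n/(2π) = 15.26/6.283 = 2.429 Hz.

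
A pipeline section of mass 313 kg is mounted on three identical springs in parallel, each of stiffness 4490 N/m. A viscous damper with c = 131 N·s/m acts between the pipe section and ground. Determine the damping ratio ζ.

Parallel springs add: k_eq = 3 × 4490 = 13470 N/m.
ω_n = √(k_eq/m) = √(13470/313) = 6.560 rad/s.
Critical damping c_c = 2√(k_eq·m) = 2√(13470 × 313) = 4107 N·s/m, so ζ = c/c_c = 131/4107 = 0.03190.

0.0319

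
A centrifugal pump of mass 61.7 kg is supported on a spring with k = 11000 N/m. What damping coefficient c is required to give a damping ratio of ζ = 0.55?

906 N·s/m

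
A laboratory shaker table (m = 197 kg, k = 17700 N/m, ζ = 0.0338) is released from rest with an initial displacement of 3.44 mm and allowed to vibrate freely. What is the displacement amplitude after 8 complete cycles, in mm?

0.628 mm

Logarithmic decrement δ = 2πζ/√(1 − ζ²) = 2π × 0.03380/√(1 − 0.00114) = 0.2125.
After n cycles, x_n/x₀ = e^(−nδ), so x_8 = 3.44 × e^(−8 × 0.2125) = 3.44 × 0.1827 = 0.6285 mm.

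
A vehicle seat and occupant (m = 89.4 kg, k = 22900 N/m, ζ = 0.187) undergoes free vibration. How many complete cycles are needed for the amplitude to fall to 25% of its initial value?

Logarithmic decrement δ = 2πζ/√(1 − ζ²) = 2π × 0.1870/√(1 − 0.0350) = 1.196.
x_n/x₀ = e^(−nδ) ≤ 0.25; take ln: n ≥ ln(1/0.25)/δ = 1.386/1.196 = 1.159.
So 2 complete cycles are required.

2 cycles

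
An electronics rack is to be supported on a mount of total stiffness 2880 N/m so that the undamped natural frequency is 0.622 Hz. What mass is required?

189 kg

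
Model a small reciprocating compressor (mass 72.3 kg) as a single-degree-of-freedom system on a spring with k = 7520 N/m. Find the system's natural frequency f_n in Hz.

1.62 Hz

ω_n = √(k/m) = √(7520/72.3) = √104.0 = 10.20 rad/s.
f_n = ω_n/(2π) = 10.20/6.283 = 1.623 Hz.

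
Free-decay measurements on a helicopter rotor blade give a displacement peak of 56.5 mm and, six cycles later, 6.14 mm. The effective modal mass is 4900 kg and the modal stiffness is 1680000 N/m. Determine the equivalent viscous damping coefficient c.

Logarithmic decrement δ = (1/n)·ln(x₀/x_n) = (1/6)·ln(56.5/6.14) = (1/6)·ln(9.202) = 0.3699.
ζ = δ/√(4π² + δ²) = 0.3699/√(39.48 + 0.137) = 0.3699/6.294 = 0.05877.
c = ζ · 2√(km) = 0.05877 × 2√(1680000 × 4900) = 0.05877 × 181500 = 10660 N·s/m.

10700 N·s/m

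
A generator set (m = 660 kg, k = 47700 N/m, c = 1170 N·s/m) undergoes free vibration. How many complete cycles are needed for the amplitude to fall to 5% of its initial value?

ζ = c/(2√(km)) = 1170/(2√(47700 × 660)) = 1170/11220 = 0.1043.
Logarithmic decrement δ = 2πζ/√(1 − ζ²) = 2π × 0.1043/√(1 − 0.0109) = 0.6587.
x_n/x₀ = e^(−nδ) ≤ 0.05; take ln: n ≥ ln(1/0.05)/δ = 2.996/0.6587 = 4.548.
So 5 complete cycles are required.

5 cycles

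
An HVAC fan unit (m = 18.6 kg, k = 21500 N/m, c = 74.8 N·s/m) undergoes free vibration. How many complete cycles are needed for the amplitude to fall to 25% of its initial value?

4 cycles

ζ = c/(2√(km)) = 74.8/(2√(21500 × 18.6)) = 74.8/1265 = 0.05914.
Logarithmic decrement δ = 2πζ/√(1 − ζ²) = 2π × 0.05914/√(1 − 0.00350) = 0.3723.
x_n/x₀ = e^(−nδ) ≤ 0.25; take ln: n ≥ ln(1/0.25)/δ = 1.386/0.3723 = 3.724.
So 4 complete cycles are required.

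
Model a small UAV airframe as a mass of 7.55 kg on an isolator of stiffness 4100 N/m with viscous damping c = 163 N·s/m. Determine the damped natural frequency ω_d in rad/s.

ω_n = √(k/m) = √(4100/7.55) = 23.30 rad/s.
Critical damping c_c = 2√(k·m) = 2√(4100 × 7.55) = 351.9 N·s/m, so ζ = c/c_c = 163/351.9 = 0.4632.
ω_d = ω_n√(1 − ζ²) = 23.30 × √(1 − 0.215) = 20.65 rad/s.

20.7 rad/s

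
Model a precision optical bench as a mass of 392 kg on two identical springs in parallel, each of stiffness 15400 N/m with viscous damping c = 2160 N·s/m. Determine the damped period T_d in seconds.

0.746 s

Parallel springs add: k_eq = 2 × 15400 = 30800 N/m.
ω_n = √(k_eq/m) = √(30800/392) = 8.864 rad/s.
Critical damping c_c = 2√(k_eq·m) = 2√(30800 × 392) = 6949 N·s/m, so ζ = c/c_c = 2160/6949 = 0.3108.
ω_d = ω_n√(1 − ζ²) = 8.864 × √(1 − 0.0966) = 8.425 rad/s.
T_d = 2π/ω_d = 0.7458 s.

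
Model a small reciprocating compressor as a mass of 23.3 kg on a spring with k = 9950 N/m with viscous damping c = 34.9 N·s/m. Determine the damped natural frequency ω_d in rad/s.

20.7 rad/s

ω_n = √(k/m) = √(9950/23.3) = 20.66 rad/s.
Critical damping c_c = 2√(k·m) = 2√(9950 × 23.3) = 963.0 N·s/m, so ζ = c/c_c = 34.9/963.0 = 0.03624.
ω_d = ω_n√(1 − ζ²) = 20.66 × √(1 − 0.00131) = 20.65 rad/s.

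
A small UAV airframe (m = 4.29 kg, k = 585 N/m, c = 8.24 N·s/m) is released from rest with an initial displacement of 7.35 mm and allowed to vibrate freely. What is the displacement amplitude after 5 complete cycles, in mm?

ζ = c/(2√(km)) = 8.24/(2√(585 × 4.29)) = 8.24/100.2 = 0.08224.
Logarithmic decrement δ = 2πζ/√(1 − ζ²) = 2π × 0.08224/√(1 − 0.00676) = 0.5185.
After n cycles, x_n/x₀ = e^(−nδ), so x_5 = 7.35 × e^(−5 × 0.5185) = 7.35 × 0.07483 = 0.5500 mm.

0.550 mm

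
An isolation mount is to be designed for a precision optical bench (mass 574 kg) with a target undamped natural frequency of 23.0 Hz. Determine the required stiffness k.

12000000 N/m

ω_n = 2πf_n = 2π × 23.0 = 144.5 rad/s.
k = m·ω_n² = 574 × 144.5² = 574 × 20880 = 11990000 N/m.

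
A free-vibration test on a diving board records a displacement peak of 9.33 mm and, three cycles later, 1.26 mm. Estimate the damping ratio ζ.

Logarithmic decrement δ = (1/n)·ln(x₀/x_n) = (1/3)·ln(9.33/1.26) = (1/3)·ln(7.405) = 0.6674.
ζ = δ/√(4π² + δ²) = 0.6674/√(39.48 + 0.445) = 0.6674/6.319 = 0.1056.

0.106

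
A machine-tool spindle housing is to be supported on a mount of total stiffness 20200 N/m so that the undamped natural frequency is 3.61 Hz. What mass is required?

ω_n = 2πf_n = 2π × 3.61 = 22.68 rad/s.
m = k/ω_n² = 20200/22.68² = 20200/514.5 = 39.26 kg.

39.3 kg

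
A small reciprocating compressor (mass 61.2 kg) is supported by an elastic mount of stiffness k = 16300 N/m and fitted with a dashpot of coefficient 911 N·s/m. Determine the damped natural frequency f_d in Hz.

2.31 Hz

ω_n = √(k/m) = √(16300/61.2) = 16.32 rad/s.
Critical damping c_c = 2√(k·m) = 2√(16300 × 61.2) = 1998 N·s/m, so ζ = c/c_c = 911/1998 = 0.4561.
ω_d = ω_n√(1 − ζ²) = 16.32 × √(1 − 0.208) = 14.52 rad/s.
f_d = ω_d/(2π) = 2.312 Hz.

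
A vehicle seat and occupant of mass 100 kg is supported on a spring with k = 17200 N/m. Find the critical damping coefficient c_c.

2620 N·s/m

c_c = 2√(k·m) = 2√(17200 × 100) = 2 × 1311 = 2623 N·s/m.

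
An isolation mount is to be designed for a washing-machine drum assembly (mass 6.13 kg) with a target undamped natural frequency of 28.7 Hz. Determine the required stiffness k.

199000 N/m

ω_n = 2πf_n = 2π × 28.7 = 180.3 rad/s.
k = m·ω_n² = 6.13 × 180.3² = 6.13 × 32520 = 199300 N/m.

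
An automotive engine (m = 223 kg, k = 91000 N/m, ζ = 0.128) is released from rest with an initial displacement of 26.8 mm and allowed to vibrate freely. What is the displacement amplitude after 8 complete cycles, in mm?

0.0408 mm

Logarithmic decrement δ = 2πζ/√(1 − ζ²) = 2π × 0.1280/√(1 − 0.0164) = 0.8109.
After n cycles, x_n/x₀ = e^(−nδ), so x_8 = 26.8 × e^(−8 × 0.8109) = 26.8 × 0.001523 = 0.04081 mm.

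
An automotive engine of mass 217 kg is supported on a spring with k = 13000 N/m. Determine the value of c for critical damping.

3360 N·s/m

c_c = 2√(k·m) = 2√(13000 × 217) = 2 × 1680 = 3359 N·s/m.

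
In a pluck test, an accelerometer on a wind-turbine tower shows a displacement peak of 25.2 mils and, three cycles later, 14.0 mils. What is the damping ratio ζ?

0.0312

Logarithmic decrement δ = (1/n)·ln(x₀/x_n) = (1/3)·ln(25.2/14.0) = (1/3)·ln(1.800) = 0.1959.
ζ = δ/√(4π² + δ²) = 0.1959/√(39.48 + 0.0384) = 0.1959/6.286 = 0.03117.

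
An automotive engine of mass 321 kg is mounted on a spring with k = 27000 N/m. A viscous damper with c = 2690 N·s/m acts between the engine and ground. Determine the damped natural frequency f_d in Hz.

ω_n = √(k/m) = √(27000/321) = 9.171 rad/s.
Critical damping c_c = 2√(k·m) = 2√(27000 × 321) = 5888 N·s/m, so ζ = c/c_c = 2690/5888 = 0.4569.
ω_d = ω_n√(1 − ζ²) = 9.171 × √(1 − 0.209) = 8.158 rad/s.
f_d = ω_d/(2π) = 1.298 Hz.

1.30 Hz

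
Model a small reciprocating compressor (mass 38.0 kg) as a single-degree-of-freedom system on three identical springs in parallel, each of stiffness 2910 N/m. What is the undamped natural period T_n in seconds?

0.415 s

Parallel springs add: k_eq = 3 × 2910 = 8730 N/m.
ω_n = √(k_eq/m) = √(8730/38.0) = √229.7 = 15.16 rad/s.
T_n = 2π/ω_n = 6.283/15.16 = 0.4145 s.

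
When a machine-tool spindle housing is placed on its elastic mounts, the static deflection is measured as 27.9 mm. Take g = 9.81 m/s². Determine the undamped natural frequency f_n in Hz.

ω_n = √(g/δ_st) = √(9.81/0.0279) = √351.6 = 18.75 rad/s.
f_n = ω_n/(2π) = 18.75/6.283 = 2.984 Hz.

2.98 Hz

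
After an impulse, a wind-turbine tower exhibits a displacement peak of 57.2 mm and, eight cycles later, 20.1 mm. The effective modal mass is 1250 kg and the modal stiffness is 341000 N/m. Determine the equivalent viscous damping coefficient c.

859 N·s/m

Logarithmic decrement δ = (1/n)·ln(x₀/x_n) = (1/8)·ln(57.2/20.1) = (1/8)·ln(2.846) = 0.1307.
ζ = δ/√(4π² + δ²) = 0.1307/√(39.48 + 0.0171) = 0.1307/6.285 = 0.02080.
c = ζ · 2√(km) = 0.02080 × 2√(341000 × 1250) = 0.02080 × 41290 = 858.9 N·s/m.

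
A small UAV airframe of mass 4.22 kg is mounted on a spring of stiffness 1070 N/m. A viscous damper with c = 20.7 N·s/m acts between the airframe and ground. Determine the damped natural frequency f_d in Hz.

2.50 Hz

ω_n = √(k/m) = √(1070/4.22) = 15.92 rad/s.
Critical damping c_c = 2√(k·m) = 2√(1070 × 4.22) = 134.4 N·s/m, so ζ = c/c_c = 20.7/134.4 = 0.1540.
ω_d = ω_n√(1 − ζ²) = 15.92 × √(1 − 0.0237) = 15.73 rad/s.
f_d = ω_d/(2π) = 2.504 Hz.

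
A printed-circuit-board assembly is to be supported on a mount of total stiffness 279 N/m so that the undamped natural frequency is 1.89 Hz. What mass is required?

1.98 kg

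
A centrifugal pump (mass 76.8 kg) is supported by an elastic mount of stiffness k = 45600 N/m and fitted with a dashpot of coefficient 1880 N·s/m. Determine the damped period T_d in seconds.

ω_n = √(k/m) = √(45600/76.8) = 24.37 rad/s.
Critical damping c_c = 2√(k·m) = 2√(45600 × 76.8) = 3743 N·s/m, so ζ = c/c_c = 1880/3743 = 0.5023.
ω_d = ω_n√(1 − ζ²) = 24.37 × √(1 − 0.252) = 21.07 rad/s.
T_d = 2π/ω_d = 0.2982 s.

0.298 s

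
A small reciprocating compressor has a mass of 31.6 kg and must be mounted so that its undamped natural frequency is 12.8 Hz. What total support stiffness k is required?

204000 N/m

ω_n = 2πf_n = 2π × 12.8 = 80.42 rad/s.
k = m·ω_n² = 31.6 × 80.42² = 31.6 × 6468 = 204400 N/m.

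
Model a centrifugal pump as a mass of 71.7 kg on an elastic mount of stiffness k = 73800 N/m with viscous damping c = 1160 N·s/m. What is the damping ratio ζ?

0.252

ω_n = √(k/m) = √(73800/71.7) = 32.08 rad/s.
Critical damping c_c = 2√(k·m) = 2√(73800 × 71.7) = 4601 N·s/m, so ζ = c/c_c = 1160/4601 = 0.2521.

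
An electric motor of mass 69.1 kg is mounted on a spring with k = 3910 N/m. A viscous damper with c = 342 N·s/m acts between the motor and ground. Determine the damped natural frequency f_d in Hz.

1.13 Hz

ω_n = √(k/m) = √(3910/69.1) = 7.522 rad/s.
Critical damping c_c = 2√(k·m) = 2√(3910 × 69.1) = 1040 N·s/m, so ζ = c/c_c = 342/1040 = 0.3290.
ω_d = ω_n√(1 − ζ²) = 7.522 × √(1 − 0.108) = 7.104 rad/s.
f_d = ω_d/(2π) = 1.131 Hz.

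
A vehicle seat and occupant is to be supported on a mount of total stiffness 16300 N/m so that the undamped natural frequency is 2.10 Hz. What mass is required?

ω_n = 2πf_n = 2π × 2.10 = 13.19 rad/s.
m = k/ω_n² = 16300/13.19² = 16300/174.1 = 93.62 kg.

93.6 kg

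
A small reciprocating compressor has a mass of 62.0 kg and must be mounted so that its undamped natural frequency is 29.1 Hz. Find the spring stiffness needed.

2070000 N/m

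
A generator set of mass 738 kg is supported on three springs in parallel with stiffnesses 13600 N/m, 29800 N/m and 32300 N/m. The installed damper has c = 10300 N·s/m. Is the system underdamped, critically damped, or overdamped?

Parallel springs add: k_eq = 13600 + 29800 + 32300 = 75700 N/m.
c_c = 2√(k_eq·m) = 14950 N·s/m; ζ = c/c_c = 10300/14950 = 0.689.
Since ζ < 1 the system is underdamped.

underdamped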